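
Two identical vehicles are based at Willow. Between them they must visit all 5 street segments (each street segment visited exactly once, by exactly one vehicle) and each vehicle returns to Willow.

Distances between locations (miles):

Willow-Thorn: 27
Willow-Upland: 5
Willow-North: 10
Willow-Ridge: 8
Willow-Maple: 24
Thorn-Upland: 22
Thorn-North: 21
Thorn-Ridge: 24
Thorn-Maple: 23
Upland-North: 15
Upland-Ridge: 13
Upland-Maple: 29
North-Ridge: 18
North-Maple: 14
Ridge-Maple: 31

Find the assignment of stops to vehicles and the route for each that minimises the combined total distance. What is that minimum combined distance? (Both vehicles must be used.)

Try each way of splitting the stops between the two vehicles (each non-empty) and, for each split, find the best tour for each vehicle:
  {Thorn} + {Upland, North, Ridge, Maple}: 54 + 73 = 127
  {Upland} + {Thorn, North, Ridge, Maple}: 10 + 79 = 89
  {Thorn, Upland} + {North, Ridge, Maple}: 54 + 63 = 117
  {North} + {Thorn, Upland, Ridge, Maple}: 20 + 89 = 109
  {Thorn, North} + {Upland, Ridge, Maple}: 58 + 73 = 131
  {Upland, North} + {Thorn, Ridge, Maple}: 30 + 79 = 109
  … (15 splits in total)
Best: vehicle 1 Willow → Upland → Willow = 10; vehicle 2 Willow → North → Maple → Thorn → Ridge → Willow = 79; combined 89.

Minimum combined distance: 89 miles.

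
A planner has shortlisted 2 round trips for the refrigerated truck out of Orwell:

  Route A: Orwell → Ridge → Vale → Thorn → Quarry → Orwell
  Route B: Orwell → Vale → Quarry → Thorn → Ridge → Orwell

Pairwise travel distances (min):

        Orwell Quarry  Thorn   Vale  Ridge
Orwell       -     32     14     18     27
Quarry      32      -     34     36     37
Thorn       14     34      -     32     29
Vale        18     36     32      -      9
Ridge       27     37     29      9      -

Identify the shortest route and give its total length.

Shortest is Route A, total 134 min.

Route A: 27 + 9 + 32 + 34 + 32 = 134
Route B: 18 + 36 + 34 + 29 + 27 = 144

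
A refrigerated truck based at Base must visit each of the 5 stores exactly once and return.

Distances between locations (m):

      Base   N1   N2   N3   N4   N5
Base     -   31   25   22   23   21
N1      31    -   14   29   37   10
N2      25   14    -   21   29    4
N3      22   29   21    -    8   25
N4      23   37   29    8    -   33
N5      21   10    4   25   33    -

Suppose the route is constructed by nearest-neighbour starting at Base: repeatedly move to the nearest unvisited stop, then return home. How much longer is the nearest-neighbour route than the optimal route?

From Base: N5=21, N3=22, N4=23, N2=25, N1=31 → choose N5 (21).
From N5: N2=4, N1=10, N3=25, N4=33 → choose N2 (4).
From N2: N1=14, N3=21, N4=29 → choose N1 (14).
From N1: N3=29, N4=37 → choose N3 (29).
From N3: N4=8 → choose N4 (8).
NN route Base → N5 → N2 → N1 → N3 → N4 → Base costs 99.
Optimal: Base → N1 → N5 → N2 → N3 → N4 → Base costs 97 (by enumerating all 60 distinct tours).
Excess = 99 − 97 = 2.

Excess over optimum: 2 m.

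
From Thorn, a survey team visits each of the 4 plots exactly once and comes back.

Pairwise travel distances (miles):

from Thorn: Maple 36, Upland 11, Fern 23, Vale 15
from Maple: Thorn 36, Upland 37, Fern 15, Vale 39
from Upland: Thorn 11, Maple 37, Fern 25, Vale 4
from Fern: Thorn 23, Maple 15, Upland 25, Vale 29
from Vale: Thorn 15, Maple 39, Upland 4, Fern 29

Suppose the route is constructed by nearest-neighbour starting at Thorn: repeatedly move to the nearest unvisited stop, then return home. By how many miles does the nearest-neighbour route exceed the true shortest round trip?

The nearest-neighbour route is 3 miles longer than optimal.

From Thorn: Upland=11, Vale=15, Fern=23, Maple=36 → choose Upland (11).
From Upland: Vale=4, Fern=25, Maple=37 → choose Vale (4).
From Vale: Fern=29, Maple=39 → choose Fern (29).
From Fern: Maple=15 → choose Maple (15).
NN route Thorn → Upland → Vale → Fern → Maple → Thorn costs 95.
Optimal: Thorn → Upland → Vale → Maple → Fern → Thorn costs 92 (by enumerating all 12 distinct tours).
Excess = 95 − 92 = 3.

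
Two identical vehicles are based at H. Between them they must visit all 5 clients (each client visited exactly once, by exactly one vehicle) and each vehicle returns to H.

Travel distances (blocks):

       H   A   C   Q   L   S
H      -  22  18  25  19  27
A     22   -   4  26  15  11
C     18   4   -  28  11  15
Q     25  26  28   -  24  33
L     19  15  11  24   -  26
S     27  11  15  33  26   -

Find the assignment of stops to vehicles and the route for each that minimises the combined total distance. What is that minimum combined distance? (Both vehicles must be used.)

122 blocks — the smallest possible combined total.

There are 2^4 − 1 = 15 ways to divide the 5 stops into two non-empty groups. For each, the best each vehicle can do is its own shortest tour through its group:
  {A} + {C, Q, L, S}: 44 + 102 = 146
  {C} + {A, Q, L, S}: 36 + 102 = 138
  {A, C} + {Q, L, S}: 44 + 102 = 146
  {Q} + {A, C, L, S}: 50 + 72 = 122
  {A, Q} + {C, L, S}: 73 + 72 = 145
  {C, Q} + {A, L, S}: 71 + 72 = 143
  … (15 splits in total)
Best: vehicle 1 H → Q → H = 50; vehicle 2 H → L → C → A → S → H = 72; combined 122.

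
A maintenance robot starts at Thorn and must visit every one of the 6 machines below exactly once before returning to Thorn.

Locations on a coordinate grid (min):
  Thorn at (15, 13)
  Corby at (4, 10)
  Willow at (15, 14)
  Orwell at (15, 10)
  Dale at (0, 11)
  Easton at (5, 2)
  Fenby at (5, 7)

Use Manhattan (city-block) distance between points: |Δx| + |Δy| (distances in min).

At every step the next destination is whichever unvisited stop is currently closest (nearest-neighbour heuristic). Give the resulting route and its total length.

56 min along Thorn → Willow → Orwell → Corby → Fenby → Easton → Dale → Thorn.

At Thorn the remaining stops are Willow 1, Orwell 3, Corby 14, Fenby 16, Dale 17, Easton 21; go to Willow.
At Willow the remaining stops are Orwell 4, Corby 15, Fenby 17, Dale 18, Easton 22; go to Orwell.
At Orwell the remaining stops are Corby 11, Fenby 13, Dale 16, Easton 18; go to Corby.
At Corby the remaining stops are Fenby 4, Dale 5, Easton 9; go to Fenby.
At Fenby the remaining stops are Easton 5, Dale 9; go to Easton.
At Easton the remaining stops are Dale 14; go to Dale.
Return Dale→Thorn: 17.
Total = 1 + 4 + 11 + 4 + 5 + 14 + 17 = 56.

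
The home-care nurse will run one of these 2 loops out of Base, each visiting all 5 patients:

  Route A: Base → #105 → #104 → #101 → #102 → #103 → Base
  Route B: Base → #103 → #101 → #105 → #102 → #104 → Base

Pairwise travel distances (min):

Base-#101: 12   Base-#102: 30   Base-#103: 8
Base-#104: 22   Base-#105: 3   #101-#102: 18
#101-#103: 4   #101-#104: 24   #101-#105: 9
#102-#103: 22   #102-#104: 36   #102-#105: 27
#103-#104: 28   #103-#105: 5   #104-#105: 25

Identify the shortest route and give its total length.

Shortest is Route A, total 100 min.

Route A: 3 + 25 + 24 + 18 + 22 + 8 = 100
Route B: 8 + 4 + 9 + 27 + 36 + 22 = 106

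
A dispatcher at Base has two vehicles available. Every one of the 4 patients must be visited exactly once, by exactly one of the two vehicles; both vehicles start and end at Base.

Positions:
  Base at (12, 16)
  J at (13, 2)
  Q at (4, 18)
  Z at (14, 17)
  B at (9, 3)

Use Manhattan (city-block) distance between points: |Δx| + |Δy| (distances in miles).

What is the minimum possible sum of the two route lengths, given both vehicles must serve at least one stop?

Minimum combined distance: 56 miles.

Check every non-empty split of the stops between the two vehicles; for each half take its own optimal tour:
  {J} + {Q, Z, B}: 30 + 50 = 80
  {Q} + {J, Z, B}: 20 + 40 = 60
  {J, Q} + {Z, B}: 50 + 38 = 88
  {Z} + {J, Q, B}: 6 + 50 = 56
  {J, Z} + {Q, B}: 34 + 46 = 80
  {Q, Z} + {J, B}: 24 + 36 = 60
  … (7 splits in total)
Best: vehicle 1 Base → Z → Base = 6; vehicle 2 Base → J → B → Q → Base = 50; combined 56.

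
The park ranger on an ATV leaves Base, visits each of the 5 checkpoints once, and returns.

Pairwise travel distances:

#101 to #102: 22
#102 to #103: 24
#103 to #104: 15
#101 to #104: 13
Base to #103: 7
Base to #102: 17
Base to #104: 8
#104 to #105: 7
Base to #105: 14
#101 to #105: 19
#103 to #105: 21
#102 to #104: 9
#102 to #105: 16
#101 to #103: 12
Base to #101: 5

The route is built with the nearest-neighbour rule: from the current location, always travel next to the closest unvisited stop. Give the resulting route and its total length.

Total distance 72 via the nearest-neighbour route Base → #101 → #103 → #104 → #105 → #102 → Base.

From Base: distances to unvisited — #101=5, #103=7, #104=8, #105=14, #102=17. Nearest is #101 (5).
From #101: distances to unvisited — #103=12, #104=13, #105=19, #102=22. Nearest is #103 (12).
From #103: distances to unvisited — #104=15, #105=21, #102=24. Nearest is #104 (15).
From #104: distances to unvisited — #105=7, #102=9. Nearest is #105 (7).
From #105: distances to unvisited — #102=16. Nearest is #102 (16).
Return #102→Base: 17.
Total = 5 + 12 + 15 + 7 + 16 + 17 = 72.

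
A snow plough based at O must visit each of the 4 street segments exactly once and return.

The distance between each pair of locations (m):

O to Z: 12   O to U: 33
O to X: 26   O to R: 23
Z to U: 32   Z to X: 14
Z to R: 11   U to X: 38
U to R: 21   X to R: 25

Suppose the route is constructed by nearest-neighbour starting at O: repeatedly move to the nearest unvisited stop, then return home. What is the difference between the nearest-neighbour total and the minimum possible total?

From O: Z=12, R=23, X=26, U=33 → choose Z (12).
From Z: R=11, X=14, U=32 → choose R (11).
From R: U=21, X=25 → choose U (21).
From U: X=38 → choose X (38).
NN route O → Z → R → U → X → O costs 108.
Optimal: O → Z → X → R → U → O costs 105 (by enumerating all 12 distinct tours).
Excess = 108 − 105 = 3.

The nearest-neighbour route is 3 m longer than optimal.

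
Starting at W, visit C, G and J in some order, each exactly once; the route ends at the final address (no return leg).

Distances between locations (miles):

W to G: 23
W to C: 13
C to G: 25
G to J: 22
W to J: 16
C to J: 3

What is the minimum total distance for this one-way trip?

There are 3! = 6 possible orderings.
W - C - G - J: 13+25+22 = 60
W - C - J - G: 13+3+22 = 38
W - G - C - J: 23+25+3 = 51
W - G - J - C: 23+22+3 = 48
W - J - C - G: 16+3+25 = 44
W - J - G - C: 16+22+25 = 63
The minimum is 38.
One shortest path: W → C → J → G.

38 miles — the minimum one-way total.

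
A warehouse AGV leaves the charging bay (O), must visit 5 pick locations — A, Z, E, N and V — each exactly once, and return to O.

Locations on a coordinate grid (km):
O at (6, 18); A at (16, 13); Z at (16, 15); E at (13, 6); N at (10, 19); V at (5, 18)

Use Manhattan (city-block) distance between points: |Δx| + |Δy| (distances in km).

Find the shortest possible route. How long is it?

Shortest round trip = 48 km.

O → A → Z → E → N → V → O: 15+2+12+16+6+1 = 52
O → A → Z → E → V → N → O: 15+2+12+20+6+5 = 60
O → A → Z → N → E → V → O: 15+2+10+16+20+1 = 64
O → A → Z → N → V → E → O: 15+2+10+6+20+19 = 72
O → A → Z → V → E → N → O: 15+2+14+20+16+5 = 72
O → A → Z → V → N → E → O: 15+2+14+6+16+19 = 72
O → A → E → Z → N → V → O: 15+10+12+10+6+1 = 54
O → A → E → Z → V → N → O: 15+10+12+14+6+5 = 62
O → A → E → N → Z → V → O: 15+10+16+10+14+1 = 66
O → A → E → N → V → Z → O: 15+10+16+6+14+13 = 74
O → A → E → V → Z → N → O: 15+10+20+14+10+5 = 74
O → A → E → V → N → Z → O: 15+10+20+6+10+13 = 74
O → A → N → Z → E → V → O: 15+12+10+12+20+1 = 70
O → A → N → Z → V → E → O: 15+12+10+14+20+19 = 90
… (46 more)
O → Z → A → E → N → V → O: 13+2+10+16+6+1 = 48  ← best
The minimum is 48.
One optimal route: O → Z → A → E → N → V → O (or its reverse).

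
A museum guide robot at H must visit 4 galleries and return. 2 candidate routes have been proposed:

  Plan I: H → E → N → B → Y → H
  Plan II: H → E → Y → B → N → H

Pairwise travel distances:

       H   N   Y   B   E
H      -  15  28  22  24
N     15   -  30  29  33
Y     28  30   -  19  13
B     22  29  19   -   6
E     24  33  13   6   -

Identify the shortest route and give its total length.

Shortest is Plan II, total 100.

Plan I: 24 + 33 + 29 + 19 + 28 = 133
Plan II: 24 + 13 + 19 + 29 + 15 = 100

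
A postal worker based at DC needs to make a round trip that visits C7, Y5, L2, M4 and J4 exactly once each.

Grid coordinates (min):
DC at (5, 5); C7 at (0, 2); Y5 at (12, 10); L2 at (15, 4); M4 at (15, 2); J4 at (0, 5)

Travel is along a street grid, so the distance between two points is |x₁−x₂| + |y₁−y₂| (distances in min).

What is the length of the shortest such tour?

46 min — the shortest possible round trip.

There are 60 distinct closed tours to check (reversals are equivalent).
DC→C7→Y5→L2→M4→J4→DC: 8+20+9+2+18+5 = 62
DC→C7→Y5→L2→J4→M4→DC: 8+20+9+16+18+13 = 84
DC→C7→Y5→M4→L2→J4→DC: 8+20+11+2+16+5 = 62
DC→C7→Y5→M4→J4→L2→DC: 8+20+11+18+16+11 = 84
DC→C7→Y5→J4→L2→M4→DC: 8+20+17+16+2+13 = 76
DC→C7→Y5→J4→M4→L2→DC: 8+20+17+18+2+11 = 76
DC→C7→L2→Y5→M4→J4→DC: 8+17+9+11+18+5 = 68
DC→C7→L2→Y5→J4→M4→DC: 8+17+9+17+18+13 = 82
DC→C7→L2→M4→Y5→J4→DC: 8+17+2+11+17+5 = 60
DC→C7→L2→M4→J4→Y5→DC: 8+17+2+18+17+12 = 74
DC→C7→L2→J4→Y5→M4→DC: 8+17+16+17+11+13 = 82
DC→C7→L2→J4→M4→Y5→DC: 8+17+16+18+11+12 = 82
DC→C7→M4→Y5→L2→J4→DC: 8+15+11+9+16+5 = 64
DC→C7→M4→Y5→J4→L2→DC: 8+15+11+17+16+11 = 78
… (46 more)
DC→Y5→L2→M4→C7→J4→DC: 12+9+2+15+3+5 = 46  ← best
The minimum is 46.
One optimal route: DC → Y5 → L2 → M4 → C7 → J4 → DC (or its reverse).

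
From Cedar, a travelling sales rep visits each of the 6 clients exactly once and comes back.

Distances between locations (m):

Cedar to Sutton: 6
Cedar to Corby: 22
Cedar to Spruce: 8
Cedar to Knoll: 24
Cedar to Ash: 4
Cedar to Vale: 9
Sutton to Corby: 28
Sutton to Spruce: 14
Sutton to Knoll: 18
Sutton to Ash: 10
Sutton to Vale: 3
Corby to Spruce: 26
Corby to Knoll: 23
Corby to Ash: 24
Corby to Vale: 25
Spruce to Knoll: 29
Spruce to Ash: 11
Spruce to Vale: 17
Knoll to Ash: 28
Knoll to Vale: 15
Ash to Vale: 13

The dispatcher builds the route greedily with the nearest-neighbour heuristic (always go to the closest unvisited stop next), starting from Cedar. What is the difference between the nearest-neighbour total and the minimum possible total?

1 m longer than the optimal tour.

Cedar: Ash=4, Sutton=6, Spruce=8, Vale=9, Corby=22, Knoll=24 ⇒ Ash
Ash: Sutton=10, Spruce=11, Vale=13, Corby=24, Knoll=28 ⇒ Sutton
Sutton: Vale=3, Spruce=14, Knoll=18, Corby=28 ⇒ Vale
Vale: Knoll=15, Spruce=17, Corby=25 ⇒ Knoll
Knoll: Corby=23, Spruce=29 ⇒ Corby
Corby: Spruce=26 ⇒ Spruce
NN route Cedar → Ash → Sutton → Vale → Knoll → Corby → Spruce → Cedar costs 89.
Optimal: Cedar → Sutton → Vale → Knoll → Corby → Spruce → Ash → Cedar costs 88 (by enumerating all 360 distinct tours).
Excess = 89 − 88 = 1.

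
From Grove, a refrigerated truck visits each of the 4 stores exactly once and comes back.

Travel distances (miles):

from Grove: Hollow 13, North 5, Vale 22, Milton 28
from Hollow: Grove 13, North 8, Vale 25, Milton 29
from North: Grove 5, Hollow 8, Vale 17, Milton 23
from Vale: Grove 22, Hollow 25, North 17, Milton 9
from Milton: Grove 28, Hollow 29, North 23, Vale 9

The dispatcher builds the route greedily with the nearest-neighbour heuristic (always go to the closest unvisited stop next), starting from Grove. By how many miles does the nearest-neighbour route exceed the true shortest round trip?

From Grove: North=5, Hollow=13, Vale=22, Milton=28 → choose North (5).
From North: Hollow=8, Vale=17, Milton=23 → choose Hollow (8).
From Hollow: Vale=25, Milton=29 → choose Vale (25).
From Vale: Milton=9 → choose Milton (9).
NN route Grove → North → Hollow → Vale → Milton → Grove costs 75.
Optimal: Grove → Hollow → Milton → Vale → North → Grove costs 73 (by enumerating all 12 distinct tours).
Excess = 75 − 73 = 2.

The nearest-neighbour route is 2 miles longer than optimal.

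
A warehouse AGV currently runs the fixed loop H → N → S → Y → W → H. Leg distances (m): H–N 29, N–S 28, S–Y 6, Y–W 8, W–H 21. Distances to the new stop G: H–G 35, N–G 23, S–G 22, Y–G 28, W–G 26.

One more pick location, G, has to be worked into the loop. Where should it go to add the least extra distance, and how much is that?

+17 m — insert G between N and S.

Insertion cost between consecutive stops i–j is d(i,G) + d(G,j) − d(i,j):
  between H and N: 35 + 23 − 29 = 29
  between N and S: 23 + 22 − 28 = 17
  between S and Y: 22 + 28 − 6 = 44
  between Y and W: 28 + 26 − 8 = 46
  between W and H: 26 + 35 − 21 = 40
Cheapest insertion is between N and S, adding 17.
New total = 92 + 17 = 109.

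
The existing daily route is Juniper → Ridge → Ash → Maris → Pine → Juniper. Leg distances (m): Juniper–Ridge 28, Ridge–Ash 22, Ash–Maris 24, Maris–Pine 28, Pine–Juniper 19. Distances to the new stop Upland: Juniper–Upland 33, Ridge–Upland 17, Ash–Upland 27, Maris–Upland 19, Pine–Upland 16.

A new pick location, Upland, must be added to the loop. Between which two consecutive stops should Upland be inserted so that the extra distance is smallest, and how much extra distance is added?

+7 m — insert Upland between Maris and Pine.

Insertion cost between consecutive stops i–j is d(i,Upland) + d(Upland,j) − d(i,j):
  between Juniper and Ridge: 33 + 17 − 28 = 22
  between Ridge and Ash: 17 + 27 − 22 = 22
  between Ash and Maris: 27 + 19 − 24 = 22
  between Maris and Pine: 19 + 16 − 28 = 7
  between Pine and Juniper: 16 + 33 − 19 = 30
Cheapest insertion is between Maris and Pine, adding 7.
New total = 121 + 7 = 128.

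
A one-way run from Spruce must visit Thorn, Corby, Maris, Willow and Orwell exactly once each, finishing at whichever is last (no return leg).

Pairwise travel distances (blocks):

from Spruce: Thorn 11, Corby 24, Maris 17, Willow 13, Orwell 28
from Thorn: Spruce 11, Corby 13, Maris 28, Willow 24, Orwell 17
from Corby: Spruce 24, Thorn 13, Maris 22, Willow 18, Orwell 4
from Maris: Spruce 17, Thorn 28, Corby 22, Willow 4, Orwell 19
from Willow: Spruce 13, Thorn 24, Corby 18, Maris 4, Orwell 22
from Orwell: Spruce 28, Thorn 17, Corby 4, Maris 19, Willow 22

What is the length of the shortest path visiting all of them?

51 blocks — the minimum one-way total.

There are 5! = 120 possible orderings.
Spruce→Thorn→Corby→Maris→Willow→Orwell: 11+13+22+4+22 = 72
Spruce→Thorn→Corby→Maris→Orwell→Willow: 11+13+22+19+22 = 87
Spruce→Thorn→Corby→Willow→Maris→Orwell: 11+13+18+4+19 = 65
Spruce→Thorn→Corby→Willow→Orwell→Maris: 11+13+18+22+19 = 83
Spruce→Thorn→Corby→Orwell→Maris→Willow: 11+13+4+19+4 = 51
Spruce→Thorn→Corby→Orwell→Willow→Maris: 11+13+4+22+4 = 54
Spruce→Thorn→Maris→Corby→Willow→Orwell: 11+28+22+18+22 = 101
Spruce→Thorn→Maris→Corby→Orwell→Willow: 11+28+22+4+22 = 87
Spruce→Thorn→Maris→Willow→Corby→Orwell: 11+28+4+18+4 = 65
Spruce→Thorn→Maris→Willow→Orwell→Corby: 11+28+4+22+4 = 69
Spruce→Thorn→Maris→Orwell→Corby→Willow: 11+28+19+4+18 = 80
Spruce→Thorn→Maris→Orwell→Willow→Corby: 11+28+19+22+18 = 98
Spruce→Thorn→Willow→Corby→Maris→Orwell: 11+24+18+22+19 = 94
Spruce→Thorn→Willow→Corby→Orwell→Maris: 11+24+18+4+19 = 76
… (106 more)
The minimum is 51.
One shortest path: Spruce → Thorn → Corby → Orwell → Maris → Willow.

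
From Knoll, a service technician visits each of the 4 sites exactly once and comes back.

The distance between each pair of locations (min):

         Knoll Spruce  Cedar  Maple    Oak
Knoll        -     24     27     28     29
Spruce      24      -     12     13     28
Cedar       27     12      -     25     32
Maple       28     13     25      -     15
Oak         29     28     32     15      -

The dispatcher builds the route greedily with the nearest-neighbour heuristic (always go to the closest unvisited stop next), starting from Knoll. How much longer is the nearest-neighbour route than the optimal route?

9 min longer than the optimal tour.

Knoll: Spruce=24, Cedar=27, Maple=28, Oak=29 ⇒ Spruce
Spruce: Cedar=12, Maple=13, Oak=28 ⇒ Cedar
Cedar: Maple=25, Oak=32 ⇒ Maple
Maple: Oak=15 ⇒ Oak
NN route Knoll → Spruce → Cedar → Maple → Oak → Knoll costs 105.
Optimal: Knoll → Cedar → Spruce → Maple → Oak → Knoll costs 96 (by enumerating all 12 distinct tours).
Excess = 105 − 96 = 9.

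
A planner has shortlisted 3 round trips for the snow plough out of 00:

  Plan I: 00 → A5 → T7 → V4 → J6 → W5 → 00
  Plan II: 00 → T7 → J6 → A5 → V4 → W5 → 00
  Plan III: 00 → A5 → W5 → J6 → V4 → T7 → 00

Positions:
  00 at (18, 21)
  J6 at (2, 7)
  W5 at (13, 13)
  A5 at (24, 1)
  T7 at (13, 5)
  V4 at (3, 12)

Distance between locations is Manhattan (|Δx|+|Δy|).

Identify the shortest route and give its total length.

Plan I: 26 + 15 + 17 + 6 + 17 + 13 = 94
Plan II: 21 + 13 + 28 + 32 + 11 + 13 = 118
Plan III: 26 + 23 + 17 + 6 + 17 + 21 = 110

Shortest is Plan I, total 94.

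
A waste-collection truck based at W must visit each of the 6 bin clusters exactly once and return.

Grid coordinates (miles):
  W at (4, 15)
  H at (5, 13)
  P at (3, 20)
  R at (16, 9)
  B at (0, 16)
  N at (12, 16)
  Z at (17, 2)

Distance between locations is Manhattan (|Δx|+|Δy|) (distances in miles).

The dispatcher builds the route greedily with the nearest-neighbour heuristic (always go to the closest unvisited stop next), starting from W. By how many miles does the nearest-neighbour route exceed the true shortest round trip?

The nearest-neighbour route is 6 miles longer than optimal.

W: H=3, B=5, P=6, N=9, R=18, Z=26 ⇒ H
H: B=8, P=9, N=10, R=15, Z=23 ⇒ B
B: P=7, N=12, R=23, Z=31 ⇒ P
P: N=13, R=24, Z=32 ⇒ N
N: R=11, Z=19 ⇒ R
R: Z=8 ⇒ Z
NN route W → H → B → P → N → R → Z → W costs 76.
Optimal: W → H → R → Z → N → P → B → W costs 70 (by enumerating all 360 distinct tours).
Excess = 76 − 70 = 6.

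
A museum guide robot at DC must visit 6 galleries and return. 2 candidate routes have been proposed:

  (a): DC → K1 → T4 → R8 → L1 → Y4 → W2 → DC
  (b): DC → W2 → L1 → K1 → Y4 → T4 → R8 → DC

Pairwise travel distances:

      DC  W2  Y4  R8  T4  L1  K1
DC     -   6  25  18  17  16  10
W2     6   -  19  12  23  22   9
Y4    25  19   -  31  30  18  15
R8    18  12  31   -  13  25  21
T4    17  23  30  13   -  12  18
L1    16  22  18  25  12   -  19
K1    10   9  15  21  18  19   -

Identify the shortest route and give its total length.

Shortest is (a), total 109.

(a): 10 + 18 + 13 + 25 + 18 + 19 + 6 = 109
(b): 6 + 22 + 19 + 15 + 30 + 13 + 18 = 123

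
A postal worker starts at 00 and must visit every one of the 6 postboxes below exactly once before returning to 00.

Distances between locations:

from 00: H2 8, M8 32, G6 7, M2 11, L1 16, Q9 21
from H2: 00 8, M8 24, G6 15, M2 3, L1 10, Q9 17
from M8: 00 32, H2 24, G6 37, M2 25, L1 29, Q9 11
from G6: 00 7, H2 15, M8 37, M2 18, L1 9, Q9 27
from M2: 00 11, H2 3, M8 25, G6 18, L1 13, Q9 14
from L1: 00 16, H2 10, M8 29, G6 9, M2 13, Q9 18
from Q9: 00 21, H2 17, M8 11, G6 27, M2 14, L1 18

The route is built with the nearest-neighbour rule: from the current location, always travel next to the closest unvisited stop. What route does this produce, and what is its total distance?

From 00: distances to unvisited — G6=7, H2=8, M2=11, L1=16, Q9=21, M8=32. Nearest is G6 (7).
From G6: distances to unvisited — L1=9, H2=15, M2=18, Q9=27, M8=37. Nearest is L1 (9).
From L1: distances to unvisited — H2=10, M2=13, Q9=18, M8=29. Nearest is H2 (10).
From H2: distances to unvisited — M2=3, Q9=17, M8=24. Nearest is M2 (3).
From M2: distances to unvisited — Q9=14, M8=25. Nearest is Q9 (14).
From Q9: distances to unvisited — M8=11. Nearest is M8 (11).
Return M8→00: 32.
Total = 7 + 9 + 10 + 3 + 14 + 11 + 32 = 86.

86 along 00 → G6 → L1 → H2 → M2 → Q9 → M8 → 00.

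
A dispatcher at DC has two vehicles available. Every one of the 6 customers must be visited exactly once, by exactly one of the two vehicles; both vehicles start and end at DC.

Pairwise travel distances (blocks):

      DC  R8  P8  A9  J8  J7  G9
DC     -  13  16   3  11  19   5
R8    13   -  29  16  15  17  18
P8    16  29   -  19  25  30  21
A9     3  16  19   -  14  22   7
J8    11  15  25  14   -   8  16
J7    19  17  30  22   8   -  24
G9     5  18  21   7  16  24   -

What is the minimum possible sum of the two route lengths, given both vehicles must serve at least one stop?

Minimum combined distance: 94 blocks.

Try each way of splitting the stops between the two vehicles (each non-empty) and, for each split, find the best tour for each vehicle:
  {R8} + {P8, A9, J8, J7, G9}: 26 + 80 = 106
  {P8} + {R8, A9, J8, J7, G9}: 32 + 64 = 96
  {R8, P8} + {A9, J8, J7, G9}: 58 + 53 = 111
  {A9} + {R8, P8, J8, J7, G9}: 6 + 89 = 95
  {R8, A9} + {P8, J8, J7, G9}: 32 + 75 = 107
  {P8, A9} + {R8, J8, J7, G9}: 38 + 59 = 97
  … (31 splits in total)
  {R8, P8, J8, J7} + {A9, G9}: 79 + 15 = 94  ← best
Best: vehicle 1 DC → R8 → J7 → J8 → P8 → DC = 79; vehicle 2 DC → A9 → G9 → DC = 15; combined 94.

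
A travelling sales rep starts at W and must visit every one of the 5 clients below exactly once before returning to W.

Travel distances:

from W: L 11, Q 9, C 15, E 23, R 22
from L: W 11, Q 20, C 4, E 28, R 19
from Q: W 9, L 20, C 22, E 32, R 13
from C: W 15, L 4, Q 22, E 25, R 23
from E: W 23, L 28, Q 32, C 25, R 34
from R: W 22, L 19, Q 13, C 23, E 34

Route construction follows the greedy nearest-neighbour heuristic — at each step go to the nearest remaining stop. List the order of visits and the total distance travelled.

From W: distances to unvisited — Q=9, L=11, C=15, R=22, E=23. Nearest is Q (9).
From Q: distances to unvisited — R=13, L=20, C=22, E=32. Nearest is R (13).
From R: distances to unvisited — L=19, C=23, E=34. Nearest is L (19).
From L: distances to unvisited — C=4, E=28. Nearest is C (4).
From C: distances to unvisited — E=25. Nearest is E (25).
Return E→W: 23.
Total = 9 + 13 + 19 + 4 + 25 + 23 = 93.

93 along W → Q → R → L → C → E → W.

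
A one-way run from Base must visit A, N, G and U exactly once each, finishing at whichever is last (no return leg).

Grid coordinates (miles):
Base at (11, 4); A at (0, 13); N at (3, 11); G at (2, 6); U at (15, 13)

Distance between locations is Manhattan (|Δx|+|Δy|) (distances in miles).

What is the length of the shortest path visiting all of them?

37 miles — the minimum one-way total.

There are 4! = 24 possible orderings.
Base - A - N - G - U: 20+5+6+20 = 51
Base - A - N - U - G: 20+5+14+20 = 59
Base - A - G - N - U: 20+9+6+14 = 49
Base - A - G - U - N: 20+9+20+14 = 63
Base - A - U - N - G: 20+15+14+6 = 55
Base - A - U - G - N: 20+15+20+6 = 61
Base - N - A - G - U: 15+5+9+20 = 49
Base - N - A - U - G: 15+5+15+20 = 55
Base - N - G - A - U: 15+6+9+15 = 45
Base - N - G - U - A: 15+6+20+15 = 56
Base - N - U - A - G: 15+14+15+9 = 53
Base - N - U - G - A: 15+14+20+9 = 58
Base - G - A - N - U: 11+9+5+14 = 39
Base - G - A - U - N: 11+9+15+14 = 49
… (10 more)
Base - G - N - A - U: 11+6+5+15 = 37  ← best
The minimum is 37.
One shortest path: Base → G → N → A → U.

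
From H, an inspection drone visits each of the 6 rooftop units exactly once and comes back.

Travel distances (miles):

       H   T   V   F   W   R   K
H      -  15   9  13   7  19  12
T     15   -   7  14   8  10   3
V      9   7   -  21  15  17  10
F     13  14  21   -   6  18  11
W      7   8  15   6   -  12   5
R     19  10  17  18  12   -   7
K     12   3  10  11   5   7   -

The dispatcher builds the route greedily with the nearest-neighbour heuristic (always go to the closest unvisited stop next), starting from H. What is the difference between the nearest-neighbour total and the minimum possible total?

The nearest-neighbour route is 13 miles longer than optimal.

From H: W=7, V=9, K=12, F=13, T=15, R=19 → choose W (7).
From W: K=5, F=6, T=8, R=12, V=15 → choose K (5).
From K: T=3, R=7, V=10, F=11 → choose T (3).
From T: V=7, R=10, F=14 → choose V (7).
From V: R=17, F=21 → choose R (17).
From R: F=18 → choose F (18).
NN route H → W → K → T → V → R → F → H costs 70.
Optimal: H → V → T → R → K → F → W → H costs 57 (by enumerating all 360 distinct tours).
Excess = 70 − 57 = 13.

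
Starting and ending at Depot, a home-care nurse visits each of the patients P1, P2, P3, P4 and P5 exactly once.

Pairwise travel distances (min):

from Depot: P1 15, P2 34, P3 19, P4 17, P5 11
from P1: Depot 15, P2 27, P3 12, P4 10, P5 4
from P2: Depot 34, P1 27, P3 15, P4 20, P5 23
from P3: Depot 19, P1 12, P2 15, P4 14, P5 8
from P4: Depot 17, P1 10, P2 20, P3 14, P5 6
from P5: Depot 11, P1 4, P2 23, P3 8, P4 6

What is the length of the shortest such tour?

With 5 stops there are 5!/2 = 60 distinct round trips (a route and its reverse cost the same).
Depot-P1-P2-P3-P4-P5-Depot: 15+27+15+14+6+11 = 88
Depot-P1-P2-P3-P5-P4-Depot: 15+27+15+8+6+17 = 88
Depot-P1-P2-P4-P3-P5-Depot: 15+27+20+14+8+11 = 95
Depot-P1-P2-P4-P5-P3-Depot: 15+27+20+6+8+19 = 95
Depot-P1-P2-P5-P3-P4-Depot: 15+27+23+8+14+17 = 104
Depot-P1-P2-P5-P4-P3-Depot: 15+27+23+6+14+19 = 104
Depot-P1-P3-P2-P4-P5-Depot: 15+12+15+20+6+11 = 79
Depot-P1-P3-P2-P5-P4-Depot: 15+12+15+23+6+17 = 88
Depot-P1-P3-P4-P2-P5-Depot: 15+12+14+20+23+11 = 95
Depot-P1-P3-P4-P5-P2-Depot: 15+12+14+6+23+34 = 104
Depot-P1-P3-P5-P2-P4-Depot: 15+12+8+23+20+17 = 95
Depot-P1-P3-P5-P4-P2-Depot: 15+12+8+6+20+34 = 95
Depot-P1-P4-P2-P3-P5-Depot: 15+10+20+15+8+11 = 79
Depot-P1-P4-P2-P5-P3-Depot: 15+10+20+23+8+19 = 95
… (46 more)
The minimum is 79.
One optimal route: Depot → P1 → P3 → P2 → P4 → P5 → Depot (or its reverse).

79 min — the shortest possible round trip.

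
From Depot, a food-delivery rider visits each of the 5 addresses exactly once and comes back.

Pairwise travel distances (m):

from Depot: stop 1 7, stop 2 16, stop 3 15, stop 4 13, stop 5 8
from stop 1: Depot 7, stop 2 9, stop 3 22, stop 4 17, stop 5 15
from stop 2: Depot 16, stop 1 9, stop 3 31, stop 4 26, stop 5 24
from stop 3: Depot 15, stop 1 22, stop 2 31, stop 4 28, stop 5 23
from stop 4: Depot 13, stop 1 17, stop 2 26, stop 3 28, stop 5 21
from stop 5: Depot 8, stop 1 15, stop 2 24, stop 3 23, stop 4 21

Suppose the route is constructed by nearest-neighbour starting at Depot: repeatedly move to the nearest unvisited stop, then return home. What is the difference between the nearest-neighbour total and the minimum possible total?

Excess over optimum: 3 m.

Depot: stop 1=7, stop 5=8, stop 4=13, stop 3=15, stop 2=16 ⇒ stop 1
stop 1: stop 2=9, stop 5=15, stop 4=17, stop 3=22 ⇒ stop 2
stop 2: stop 5=24, stop 4=26, stop 3=31 ⇒ stop 5
stop 5: stop 4=21, stop 3=23 ⇒ stop 4
stop 4: stop 3=28 ⇒ stop 3
NN route Depot → stop 1 → stop 2 → stop 5 → stop 4 → stop 3 → Depot costs 104.
Optimal: Depot → stop 1 → stop 2 → stop 4 → stop 3 → stop 5 → Depot costs 101 (by enumerating all 60 distinct tours).
Excess = 104 − 101 = 3.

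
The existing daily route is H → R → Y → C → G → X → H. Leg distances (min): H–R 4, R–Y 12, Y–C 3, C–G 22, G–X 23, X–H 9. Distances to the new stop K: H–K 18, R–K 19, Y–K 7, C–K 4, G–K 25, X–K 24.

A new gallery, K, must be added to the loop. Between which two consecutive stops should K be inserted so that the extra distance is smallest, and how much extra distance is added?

Minimum extra distance: 7 min, inserting K between C and G.

Insertion cost between consecutive stops i–j is d(i,K) + d(K,j) − d(i,j):
  between H and R: 18 + 19 − 4 = 33
  between R and Y: 19 + 7 − 12 = 14
  between Y and C: 7 + 4 − 3 = 8
  between C and G: 4 + 25 − 22 = 7
  between G and X: 25 + 24 − 23 = 26
  between X and H: 24 + 18 − 9 = 33
Cheapest insertion is between C and G, adding 7.
New total = 73 + 7 = 80.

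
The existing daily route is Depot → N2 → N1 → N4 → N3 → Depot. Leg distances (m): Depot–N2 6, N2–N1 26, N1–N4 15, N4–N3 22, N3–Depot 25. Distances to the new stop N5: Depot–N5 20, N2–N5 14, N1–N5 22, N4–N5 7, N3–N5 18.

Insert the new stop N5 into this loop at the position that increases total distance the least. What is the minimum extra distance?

Minimum extra distance: 3 m, inserting N5 between N4 and N3.

Insertion cost between consecutive stops i–j is d(i,N5) + d(N5,j) − d(i,j):
  between Depot and N2: 20 + 14 − 6 = 28
  between N2 and N1: 14 + 22 − 26 = 10
  between N1 and N4: 22 + 7 − 15 = 14
  between N4 and N3: 7 + 18 − 22 = 3
  between N3 and Depot: 18 + 20 − 25 = 13
Cheapest insertion is between N4 and N3, adding 3.
New total = 94 + 3 = 97.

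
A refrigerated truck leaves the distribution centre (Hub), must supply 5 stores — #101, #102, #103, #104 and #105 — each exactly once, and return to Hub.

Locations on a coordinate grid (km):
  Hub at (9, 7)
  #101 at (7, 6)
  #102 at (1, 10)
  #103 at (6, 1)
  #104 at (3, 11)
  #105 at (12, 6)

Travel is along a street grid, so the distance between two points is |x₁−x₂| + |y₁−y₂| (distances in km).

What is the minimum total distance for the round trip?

With 5 stops there are 5!/2 = 60 distinct round trips (a route and its reverse cost the same).
Hub - #101 - #102 - #103 - #104 - #105 - Hub: 3+10+14+13+14+4 = 58
Hub - #101 - #102 - #103 - #105 - #104 - Hub: 3+10+14+11+14+10 = 62
Hub - #101 - #102 - #104 - #103 - #105 - Hub: 3+10+3+13+11+4 = 44
Hub - #101 - #102 - #104 - #105 - #103 - Hub: 3+10+3+14+11+9 = 50
Hub - #101 - #102 - #105 - #103 - #104 - Hub: 3+10+15+11+13+10 = 62
Hub - #101 - #102 - #105 - #104 - #103 - Hub: 3+10+15+14+13+9 = 64
Hub - #101 - #103 - #102 - #104 - #105 - Hub: 3+6+14+3+14+4 = 44
Hub - #101 - #103 - #102 - #105 - #104 - Hub: 3+6+14+15+14+10 = 62
Hub - #101 - #103 - #104 - #102 - #105 - Hub: 3+6+13+3+15+4 = 44
Hub - #101 - #103 - #104 - #105 - #102 - Hub: 3+6+13+14+15+11 = 62
Hub - #101 - #103 - #105 - #102 - #104 - Hub: 3+6+11+15+3+10 = 48
Hub - #101 - #103 - #105 - #104 - #102 - Hub: 3+6+11+14+3+11 = 48
Hub - #101 - #104 - #102 - #103 - #105 - Hub: 3+9+3+14+11+4 = 44
Hub - #101 - #104 - #102 - #105 - #103 - Hub: 3+9+3+15+11+9 = 50
… (46 more)
Hub - #102 - #104 - #103 - #101 - #105 - Hub: 11+3+13+6+5+4 = 42  ← best
The minimum is 42.
One optimal route: Hub → #102 → #104 → #103 → #101 → #105 → Hub (or its reverse).

Shortest round trip = 42 km.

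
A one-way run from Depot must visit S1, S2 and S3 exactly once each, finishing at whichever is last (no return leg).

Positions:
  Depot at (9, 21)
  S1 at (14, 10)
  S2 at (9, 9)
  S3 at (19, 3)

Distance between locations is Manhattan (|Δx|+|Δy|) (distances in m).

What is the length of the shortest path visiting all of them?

30 m — the minimum one-way total.

There are 3! = 6 possible orderings.
Depot - S1 - S2 - S3: 16+6+16 = 38
Depot - S1 - S3 - S2: 16+12+16 = 44
Depot - S2 - S1 - S3: 12+6+12 = 30
Depot - S2 - S3 - S1: 12+16+12 = 40
Depot - S3 - S1 - S2: 28+12+6 = 46
Depot - S3 - S2 - S1: 28+16+6 = 50
The minimum is 30.
One shortest path: Depot → S2 → S1 → S3.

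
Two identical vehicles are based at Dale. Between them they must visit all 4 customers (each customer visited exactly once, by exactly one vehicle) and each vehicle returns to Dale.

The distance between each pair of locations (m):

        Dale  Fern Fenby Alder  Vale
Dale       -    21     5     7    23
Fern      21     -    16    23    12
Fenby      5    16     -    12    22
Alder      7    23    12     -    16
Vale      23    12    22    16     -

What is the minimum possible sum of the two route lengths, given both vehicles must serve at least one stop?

Minimum combined distance: 66 m.

Check every non-empty split of the stops between the two vehicles; for each half take its own optimal tour:
  {Fern} + {Fenby, Alder, Vale}: 42 + 50 = 92
  {Fenby} + {Fern, Alder, Vale}: 10 + 56 = 66
  {Fern, Fenby} + {Alder, Vale}: 42 + 46 = 88
  {Alder} + {Fern, Fenby, Vale}: 14 + 56 = 70
  {Fern, Alder} + {Fenby, Vale}: 51 + 50 = 101
  {Fenby, Alder} + {Fern, Vale}: 24 + 56 = 80
  … (7 splits in total)
Best: vehicle 1 Dale → Fenby → Dale = 10; vehicle 2 Dale → Fern → Vale → Alder → Dale = 56; combined 66.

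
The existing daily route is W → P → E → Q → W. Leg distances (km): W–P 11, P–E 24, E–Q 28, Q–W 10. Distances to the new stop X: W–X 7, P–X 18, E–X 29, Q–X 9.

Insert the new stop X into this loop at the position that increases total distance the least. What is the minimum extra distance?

Insertion cost between consecutive stops i–j is d(i,X) + d(X,j) − d(i,j):
  between W and P: 7 + 18 − 11 = 14
  between P and E: 18 + 29 − 24 = 23
  between E and Q: 29 + 9 − 28 = 10
  between Q and W: 9 + 7 − 10 = 6
Cheapest insertion is between Q and W, adding 6.
New total = 73 + 6 = 79.

Minimum extra distance: 6 km, inserting X between Q and W.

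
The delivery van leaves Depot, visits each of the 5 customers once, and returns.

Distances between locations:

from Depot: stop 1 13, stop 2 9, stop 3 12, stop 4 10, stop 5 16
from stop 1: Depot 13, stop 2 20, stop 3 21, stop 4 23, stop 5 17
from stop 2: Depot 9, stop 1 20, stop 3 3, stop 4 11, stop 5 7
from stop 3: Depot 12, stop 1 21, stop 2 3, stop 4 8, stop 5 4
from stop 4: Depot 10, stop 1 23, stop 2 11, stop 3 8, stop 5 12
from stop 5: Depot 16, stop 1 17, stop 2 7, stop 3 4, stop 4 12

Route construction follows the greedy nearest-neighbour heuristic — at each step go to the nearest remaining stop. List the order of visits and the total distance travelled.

Depot → [stop 2:9 / stop 4:10 / stop 3:12 / stop 1:13 / stop 5:16] → stop 2 (9)
stop 2 → [stop 3:3 / stop 5:7 / stop 4:11 / stop 1:20] → stop 3 (3)
stop 3 → [stop 5:4 / stop 4:8 / stop 1:21] → stop 5 (4)
stop 5 → [stop 4:12 / stop 1:17] → stop 4 (12)
stop 4 → [stop 1:23] → stop 1 (23)
Return stop 1→Depot: 13.
Total = 9 + 3 + 4 + 12 + 23 + 13 = 64.

Nearest-neighbour total = 64; route Depot → stop 2 → stop 3 → stop 5 → stop 4 → stop 1 → Depot.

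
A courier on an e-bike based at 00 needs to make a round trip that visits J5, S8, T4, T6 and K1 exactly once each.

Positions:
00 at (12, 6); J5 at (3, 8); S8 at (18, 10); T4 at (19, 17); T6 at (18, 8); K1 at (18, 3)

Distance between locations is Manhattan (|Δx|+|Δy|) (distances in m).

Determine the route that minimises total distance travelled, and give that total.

60 m — the shortest possible round trip.

00-J5-S8-T4-T6-K1-00: 11+17+8+10+5+9 = 60
00-J5-S8-T4-K1-T6-00: 11+17+8+15+5+8 = 64
00-J5-S8-T6-T4-K1-00: 11+17+2+10+15+9 = 64
00-J5-S8-T6-K1-T4-00: 11+17+2+5+15+18 = 68
00-J5-S8-K1-T4-T6-00: 11+17+7+15+10+8 = 68
00-J5-S8-K1-T6-T4-00: 11+17+7+5+10+18 = 68
00-J5-T4-S8-T6-K1-00: 11+25+8+2+5+9 = 60
00-J5-T4-S8-K1-T6-00: 11+25+8+7+5+8 = 64
00-J5-T4-T6-S8-K1-00: 11+25+10+2+7+9 = 64
00-J5-T4-T6-K1-S8-00: 11+25+10+5+7+10 = 68
00-J5-T4-K1-S8-T6-00: 11+25+15+7+2+8 = 68
00-J5-T4-K1-T6-S8-00: 11+25+15+5+2+10 = 68
00-J5-T6-S8-T4-K1-00: 11+15+2+8+15+9 = 60
00-J5-T6-S8-K1-T4-00: 11+15+2+7+15+18 = 68
… (46 more)
The minimum is 60.
One optimal route: 00 → J5 → S8 → T4 → T6 → K1 → 00 (or its reverse).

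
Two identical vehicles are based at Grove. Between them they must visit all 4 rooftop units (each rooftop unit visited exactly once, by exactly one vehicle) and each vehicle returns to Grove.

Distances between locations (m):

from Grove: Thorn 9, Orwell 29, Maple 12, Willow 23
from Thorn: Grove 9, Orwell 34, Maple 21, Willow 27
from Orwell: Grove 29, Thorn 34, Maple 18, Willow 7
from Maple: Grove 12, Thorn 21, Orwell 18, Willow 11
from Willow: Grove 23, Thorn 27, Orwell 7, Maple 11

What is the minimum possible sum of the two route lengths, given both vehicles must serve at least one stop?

77 m — the smallest possible combined total.

Check every non-empty split of the stops between the two vehicles; for each half take its own optimal tour:
  {Thorn} + {Orwell, Maple, Willow}: 18 + 59 = 77
  {Orwell} + {Thorn, Maple, Willow}: 58 + 59 = 117
  {Thorn, Orwell} + {Maple, Willow}: 72 + 46 = 118
  {Maple} + {Thorn, Orwell, Willow}: 24 + 72 = 96
  {Thorn, Maple} + {Orwell, Willow}: 42 + 59 = 101
  {Orwell, Maple} + {Thorn, Willow}: 59 + 59 = 118
  … (7 splits in total)
Best: vehicle 1 Grove → Thorn → Grove = 18; vehicle 2 Grove → Orwell → Willow → Maple → Grove = 59; combined 77.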